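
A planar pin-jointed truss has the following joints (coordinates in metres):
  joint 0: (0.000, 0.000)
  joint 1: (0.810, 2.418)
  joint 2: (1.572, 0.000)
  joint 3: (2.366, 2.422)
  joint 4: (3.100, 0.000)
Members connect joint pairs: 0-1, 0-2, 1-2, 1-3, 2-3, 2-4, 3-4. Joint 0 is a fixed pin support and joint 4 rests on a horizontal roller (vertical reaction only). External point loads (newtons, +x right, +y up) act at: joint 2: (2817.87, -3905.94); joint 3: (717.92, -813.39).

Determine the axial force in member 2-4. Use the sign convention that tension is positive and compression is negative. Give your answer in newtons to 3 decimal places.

958.380

N=5 nodes, M=7 members, R=3 reactions → 2N=10, M+R=10
member 0 (0-1): L=2.5501, (cx,cy)=(0.3176,0.9482)
member 1 (0-2): L=1.5720, (cx,cy)=(1.0000,0.0000)
member 2 (1-2): L=2.5352, (cx,cy)=(0.3006,-0.9538)
member 3 (1-3): L=1.5560, (cx,cy)=(1.0000,0.0026)
member 4 (2-3): L=2.5488, (cx,cy)=(0.3115,0.9502)
member 5 (2-4): L=1.5280, (cx,cy)=(1.0000,0.0000)
member 6 (3-4): L=2.5308, (cx,cy)=(0.2900,-0.9570)
solve A·x = −loads:
  F[0-1] = -1641.9712 N (compression)
  F[0-2] = +4057.3443 N (tension)
  F[1-2] = +1629.6910 N (tension)
  F[1-3] = -1011.3857 N (compression)
  F[2-3] = +2474.7446 N (tension)
  F[2-4] = +958.3803 N (tension)
  F[3-4] = -3304.4254 N (compression)
  Rx@0 = -3535.7900 N
  Ry@0 = +1556.9362 N
  Ry@4 = +3162.3938 N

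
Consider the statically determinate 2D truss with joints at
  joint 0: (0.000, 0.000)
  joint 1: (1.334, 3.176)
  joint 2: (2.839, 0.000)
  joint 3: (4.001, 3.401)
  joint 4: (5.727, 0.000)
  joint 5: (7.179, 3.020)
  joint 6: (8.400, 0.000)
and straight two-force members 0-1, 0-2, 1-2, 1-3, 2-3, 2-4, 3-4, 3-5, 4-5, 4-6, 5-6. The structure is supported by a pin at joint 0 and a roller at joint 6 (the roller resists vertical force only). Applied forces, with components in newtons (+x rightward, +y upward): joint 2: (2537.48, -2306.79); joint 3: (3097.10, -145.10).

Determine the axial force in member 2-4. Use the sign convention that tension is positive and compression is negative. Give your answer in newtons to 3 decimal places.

2719.735

N=7 nodes, M=11 members, R=3 reactions → 2N=14, M+R=14
member 0 (0-1): L=3.4448, (cx,cy)=(0.3873,0.9220)
member 1 (0-2): L=2.8390, (cx,cy)=(1.0000,0.0000)
member 2 (1-2): L=3.5145, (cx,cy)=(0.4282,-0.9037)
member 3 (1-3): L=2.6765, (cx,cy)=(0.9965,0.0841)
member 4 (2-3): L=3.5940, (cx,cy)=(0.3233,0.9463)
member 5 (2-4): L=2.8880, (cx,cy)=(1.0000,0.0000)
member 6 (3-4): L=3.8139, (cx,cy)=(0.4526,-0.8917)
member 7 (3-5): L=3.2008, (cx,cy)=(0.9929,-0.1190)
member 8 (4-5): L=3.3509, (cx,cy)=(0.4333,0.9012)
member 9 (4-6): L=2.6730, (cx,cy)=(1.0000,0.0000)
member 10 (5-6): L=3.2575, (cx,cy)=(0.3748,-0.9271)
solve A·x = −loads:
  F[0-1] = -378.7316 N (compression)
  F[0-2] = +5781.2446 N (tension)
  F[1-2] = +358.3816 N (tension)
  F[1-3] = -301.1973 N (compression)
  F[2-3] = +2095.4741 N (tension)
  F[2-4] = +2719.7350 N (tension)
  F[3-4] = -2121.4191 N (compression)
  F[3-5] = -1772.2780 N (compression)
  F[4-5] = +2099.0415 N (tension)
  F[4-6] = +850.1352 N (tension)
  F[5-6] = -2268.0645 N (compression)
  Rx@0 = -5634.5800 N
  Ry@0 = +349.1806 N
  Ry@6 = +2102.7094 N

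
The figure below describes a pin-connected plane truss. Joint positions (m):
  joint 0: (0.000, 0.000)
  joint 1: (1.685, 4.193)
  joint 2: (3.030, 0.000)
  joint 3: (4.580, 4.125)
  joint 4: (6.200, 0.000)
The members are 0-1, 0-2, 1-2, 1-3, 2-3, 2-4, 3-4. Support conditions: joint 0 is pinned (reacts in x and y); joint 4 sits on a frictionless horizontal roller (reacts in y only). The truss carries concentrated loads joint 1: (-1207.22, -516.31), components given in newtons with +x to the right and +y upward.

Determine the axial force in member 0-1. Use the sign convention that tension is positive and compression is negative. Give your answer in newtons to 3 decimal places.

-1285.103

N=5 nodes, M=7 members, R=3 reactions → 2N=10, M+R=10
member 0 (0-1): L=4.5189, (cx,cy)=(0.3729,0.9279)
member 1 (0-2): L=3.0300, (cx,cy)=(1.0000,0.0000)
member 2 (1-2): L=4.4034, (cx,cy)=(0.3054,-0.9522)
member 3 (1-3): L=2.8958, (cx,cy)=(0.9997,-0.0235)
member 4 (2-3): L=4.4066, (cx,cy)=(0.3517,0.9361)
member 5 (2-4): L=3.1700, (cx,cy)=(1.0000,0.0000)
member 6 (3-4): L=4.4317, (cx,cy)=(0.3655,-0.9308)
solve A·x = −loads:
  F[0-1] = -1285.1027 N (compression)
  F[0-2] = -728.0332 N (compression)
  F[1-2] = +697.3395 N (tension)
  F[1-3] = +515.1777 N (tension)
  F[2-3] = -709.3440 N (compression)
  F[2-4] = -265.5274 N (compression)
  F[3-4] = +726.3825 N (tension)
  Rx@0 = +1207.2200 N
  Ry@0 = +1192.4215 N
  Ry@4 = -676.1115 N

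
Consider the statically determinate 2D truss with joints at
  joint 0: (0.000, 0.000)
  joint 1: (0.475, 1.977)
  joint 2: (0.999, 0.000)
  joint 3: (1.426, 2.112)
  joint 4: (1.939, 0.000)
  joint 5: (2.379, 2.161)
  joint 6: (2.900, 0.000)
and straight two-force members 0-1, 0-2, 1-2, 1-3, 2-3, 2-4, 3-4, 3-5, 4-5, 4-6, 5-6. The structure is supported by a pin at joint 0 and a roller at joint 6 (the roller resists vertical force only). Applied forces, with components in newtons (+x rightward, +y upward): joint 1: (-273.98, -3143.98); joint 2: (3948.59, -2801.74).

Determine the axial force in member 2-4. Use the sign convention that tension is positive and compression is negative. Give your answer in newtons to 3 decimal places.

902.640

N=7 nodes, M=11 members, R=3 reactions → 2N=14, M+R=14
member 0 (0-1): L=2.0333, (cx,cy)=(0.2336,0.9723)
member 1 (0-2): L=0.9990, (cx,cy)=(1.0000,0.0000)
member 2 (1-2): L=2.0453, (cx,cy)=(0.2562,-0.9666)
member 3 (1-3): L=0.9605, (cx,cy)=(0.9901,0.1405)
member 4 (2-3): L=2.1547, (cx,cy)=(0.1982,0.9802)
member 5 (2-4): L=0.9400, (cx,cy)=(1.0000,0.0000)
member 6 (3-4): L=2.1734, (cx,cy)=(0.2360,-0.9717)
member 7 (3-5): L=0.9543, (cx,cy)=(0.9987,0.0513)
member 8 (4-5): L=2.2053, (cx,cy)=(0.1995,0.9799)
member 9 (4-6): L=0.9610, (cx,cy)=(1.0000,0.0000)
member 10 (5-6): L=2.2229, (cx,cy)=(0.2344,-0.9721)
solve A·x = −loads:
  F[0-1] = -4784.7840 N (compression)
  F[0-2] = +4792.4062 N (tension)
  F[1-2] = +1384.4775 N (tension)
  F[1-3] = -1210.5373 N (compression)
  F[2-3] = +1493.0826 N (tension)
  F[2-4] = +902.6398 N (tension)
  F[3-4] = -1361.6947 N (compression)
  F[3-5] = -582.0005 N (compression)
  F[4-5] = +1350.3693 N (tension)
  F[4-6] = +311.8127 N (tension)
  F[5-6] = -1330.3915 N (compression)
  Rx@0 = -3674.6100 N
  Ry@0 = +4652.3854 N
  Ry@6 = +1293.3346 N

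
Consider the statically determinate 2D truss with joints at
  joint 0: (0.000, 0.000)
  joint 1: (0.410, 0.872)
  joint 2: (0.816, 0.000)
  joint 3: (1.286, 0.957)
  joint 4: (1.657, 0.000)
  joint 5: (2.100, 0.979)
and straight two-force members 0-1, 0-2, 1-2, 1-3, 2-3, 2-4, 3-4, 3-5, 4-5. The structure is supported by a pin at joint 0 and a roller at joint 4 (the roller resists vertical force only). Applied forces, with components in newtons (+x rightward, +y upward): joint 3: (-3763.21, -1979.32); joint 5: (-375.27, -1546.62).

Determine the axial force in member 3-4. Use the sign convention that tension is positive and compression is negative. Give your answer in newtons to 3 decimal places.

N=6 nodes, M=9 members, R=3 reactions → 2N=12, M+R=12
member 0 (0-1): L=0.9636, (cx,cy)=(0.4255,0.9050)
member 1 (0-2): L=0.8160, (cx,cy)=(1.0000,0.0000)
member 2 (1-2): L=0.9619, (cx,cy)=(0.4221,-0.9066)
member 3 (1-3): L=0.8801, (cx,cy)=(0.9953,0.0966)
member 4 (2-3): L=1.0662, (cx,cy)=(0.4408,0.8976)
member 5 (2-4): L=0.8410, (cx,cy)=(1.0000,0.0000)
member 6 (3-4): L=1.0264, (cx,cy)=(0.3615,-0.9324)
member 7 (3-5): L=0.8143, (cx,cy)=(0.9996,0.0270)
member 8 (4-5): L=1.0746, (cx,cy)=(0.4123,0.9111)
solve A·x = −loads:
  F[0-1] = -2679.4980 N (compression)
  F[0-2] = -2998.3613 N (compression)
  F[1-2] = +2442.4103 N (tension)
  F[1-3] = -2181.2285 N (compression)
  F[2-3] = -2466.7944 N (compression)
  F[2-4] = -880.0249 N (compression)
  F[3-4] = +487.3495 N (tension)
  F[3-5] = +328.7182 N (tension)
  F[4-5] = -1707.3412 N (compression)
  Rx@0 = +4138.4800 N
  Ry@0 = +2424.8379 N
  Ry@4 = +1101.1021 N

487.350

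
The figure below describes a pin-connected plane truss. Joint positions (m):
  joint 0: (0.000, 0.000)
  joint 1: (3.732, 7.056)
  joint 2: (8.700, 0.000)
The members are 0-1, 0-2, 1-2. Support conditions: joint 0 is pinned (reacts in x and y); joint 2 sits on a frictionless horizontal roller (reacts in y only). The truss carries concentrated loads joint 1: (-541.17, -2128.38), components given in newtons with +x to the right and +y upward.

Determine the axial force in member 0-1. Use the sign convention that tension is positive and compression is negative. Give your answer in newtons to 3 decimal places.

-1871.426

N=3 nodes, M=3 members, R=3 reactions → 2N=6, M+R=6
member 0 (0-1): L=7.9822, (cx,cy)=(0.4675,0.8840)
member 1 (0-2): L=8.7000, (cx,cy)=(1.0000,0.0000)
member 2 (1-2): L=8.6295, (cx,cy)=(0.5757,-0.8177)
solve A·x = −loads:
  F[0-1] = -1871.4262 N (compression)
  F[0-2] = +333.8009 N (tension)
  F[1-2] = -579.8175 N (compression)
  Rx@0 = +541.1700 N
  Ry@0 = +1654.2859 N
  Ry@2 = +474.0941 N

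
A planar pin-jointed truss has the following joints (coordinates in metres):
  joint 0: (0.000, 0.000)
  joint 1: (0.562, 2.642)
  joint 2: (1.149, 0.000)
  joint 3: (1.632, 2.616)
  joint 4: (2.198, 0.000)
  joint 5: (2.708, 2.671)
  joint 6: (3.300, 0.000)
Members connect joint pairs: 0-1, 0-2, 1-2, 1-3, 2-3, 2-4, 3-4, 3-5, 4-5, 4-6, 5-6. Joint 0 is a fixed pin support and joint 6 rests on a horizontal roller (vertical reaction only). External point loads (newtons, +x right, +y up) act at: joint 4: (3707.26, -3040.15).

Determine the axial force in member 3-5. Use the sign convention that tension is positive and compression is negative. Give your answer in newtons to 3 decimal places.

N=7 nodes, M=11 members, R=3 reactions → 2N=14, M+R=14
member 0 (0-1): L=2.7011, (cx,cy)=(0.2081,0.9781)
member 1 (0-2): L=1.1490, (cx,cy)=(1.0000,0.0000)
member 2 (1-2): L=2.7064, (cx,cy)=(0.2169,-0.9762)
member 3 (1-3): L=1.0703, (cx,cy)=(0.9997,-0.0243)
member 4 (2-3): L=2.6602, (cx,cy)=(0.1816,0.9834)
member 5 (2-4): L=1.0490, (cx,cy)=(1.0000,0.0000)
member 6 (3-4): L=2.6765, (cx,cy)=(0.2115,-0.9774)
member 7 (3-5): L=1.0774, (cx,cy)=(0.9987,0.0510)
member 8 (4-5): L=2.7193, (cx,cy)=(0.1876,0.9823)
member 9 (4-6): L=1.1020, (cx,cy)=(1.0000,0.0000)
member 10 (5-6): L=2.7358, (cx,cy)=(0.2164,-0.9763)
solve A·x = −loads:
  F[0-1] = -1037.9406 N (compression)
  F[0-2] = +3923.2164 N (tension)
  F[1-2] = +1051.0316 N (tension)
  F[1-3] = -444.0471 N (compression)
  F[2-3] = -1043.3541 N (compression)
  F[2-4] = +4340.6119 N (tension)
  F[3-4] = +994.5939 N (tension)
  F[3-5] = -844.7780 N (compression)
  F[4-5] = +2105.4098 N (tension)
  F[4-6] = +448.8039 N (tension)
  F[5-6] = -2074.0643 N (compression)
  Rx@0 = -3707.2600 N
  Ry@0 = +1015.2258 N
  Ry@6 = +2024.9242 N

-844.778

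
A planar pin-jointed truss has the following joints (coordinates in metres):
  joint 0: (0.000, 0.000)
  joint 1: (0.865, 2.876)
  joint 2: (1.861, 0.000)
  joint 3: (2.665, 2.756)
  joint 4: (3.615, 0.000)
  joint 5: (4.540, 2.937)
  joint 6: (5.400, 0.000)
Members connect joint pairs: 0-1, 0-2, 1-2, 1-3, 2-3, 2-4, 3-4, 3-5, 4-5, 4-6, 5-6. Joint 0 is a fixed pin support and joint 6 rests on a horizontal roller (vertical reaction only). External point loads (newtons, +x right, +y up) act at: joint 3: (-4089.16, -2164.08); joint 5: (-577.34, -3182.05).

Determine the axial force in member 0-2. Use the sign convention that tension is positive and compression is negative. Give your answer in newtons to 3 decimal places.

N=7 nodes, M=11 members, R=3 reactions → 2N=14, M+R=14
member 0 (0-1): L=3.0033, (cx,cy)=(0.2880,0.9576)
member 1 (0-2): L=1.8610, (cx,cy)=(1.0000,0.0000)
member 2 (1-2): L=3.0436, (cx,cy)=(0.3272,-0.9449)
member 3 (1-3): L=1.8040, (cx,cy)=(0.9978,-0.0665)
member 4 (2-3): L=2.8709, (cx,cy)=(0.2801,0.9600)
member 5 (2-4): L=1.7540, (cx,cy)=(1.0000,0.0000)
member 6 (3-4): L=2.9151, (cx,cy)=(0.3259,-0.9454)
member 7 (3-5): L=1.8837, (cx,cy)=(0.9954,0.0961)
member 8 (4-5): L=3.0792, (cx,cy)=(0.3004,0.9538)
member 9 (4-6): L=1.7850, (cx,cy)=(1.0000,0.0000)
member 10 (5-6): L=3.0603, (cx,cy)=(0.2810,-0.9597)
solve A·x = −loads:
  F[0-1] = -4181.0047 N (compression)
  F[0-2] = -3462.2876 N (compression)
  F[1-2] = +4424.2360 N (tension)
  F[1-3] = -2657.9127 N (compression)
  F[2-3] = -4354.8979 N (compression)
  F[2-4] = -794.8697 N (compression)
  F[3-4] = +1904.8129 N (tension)
  F[3-5] = -405.0945 N (compression)
  F[4-5] = -1888.0304 N (compression)
  F[4-6] = +393.0460 N (tension)
  F[5-6] = -1398.6595 N (compression)
  Rx@0 = +4666.5000 N
  Ry@0 = +4003.8323 N
  Ry@6 = +1342.2977 N

-3462.288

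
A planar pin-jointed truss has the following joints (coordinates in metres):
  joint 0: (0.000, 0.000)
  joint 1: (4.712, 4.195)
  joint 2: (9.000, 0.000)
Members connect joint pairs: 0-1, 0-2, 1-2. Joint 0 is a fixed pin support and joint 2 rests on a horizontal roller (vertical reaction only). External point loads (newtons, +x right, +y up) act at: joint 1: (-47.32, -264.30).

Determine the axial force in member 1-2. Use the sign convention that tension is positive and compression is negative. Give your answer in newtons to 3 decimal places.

-166.334

N=3 nodes, M=3 members, R=3 reactions → 2N=6, M+R=6
member 0 (0-1): L=6.3088, (cx,cy)=(0.7469,0.6649)
member 1 (0-2): L=9.0000, (cx,cy)=(1.0000,0.0000)
member 2 (1-2): L=5.9987, (cx,cy)=(0.7148,-0.6993)
solve A·x = −loads:
  F[0-1] = -222.5460 N (compression)
  F[0-2] = +118.8981 N (tension)
  F[1-2] = -166.3338 N (compression)
  Rx@0 = +47.3200 N
  Ry@0 = +147.9806 N
  Ry@2 = +116.3194 N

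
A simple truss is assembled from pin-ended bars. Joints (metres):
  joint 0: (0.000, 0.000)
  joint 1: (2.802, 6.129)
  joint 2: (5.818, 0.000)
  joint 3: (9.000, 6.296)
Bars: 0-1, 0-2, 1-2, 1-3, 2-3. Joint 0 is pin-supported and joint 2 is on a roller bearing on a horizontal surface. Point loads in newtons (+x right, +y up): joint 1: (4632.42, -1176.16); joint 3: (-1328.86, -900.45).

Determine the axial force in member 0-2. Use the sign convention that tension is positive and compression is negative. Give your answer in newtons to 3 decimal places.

1783.570

N=4 nodes, M=5 members, R=3 reactions → 2N=8, M+R=8
member 0 (0-1): L=6.7391, (cx,cy)=(0.4158,0.9095)
member 1 (0-2): L=5.8180, (cx,cy)=(1.0000,0.0000)
member 2 (1-2): L=6.8309, (cx,cy)=(0.4415,-0.8972)
member 3 (1-3): L=6.2002, (cx,cy)=(0.9996,0.0269)
member 4 (2-3): L=7.0544, (cx,cy)=(0.4511,0.8925)
solve A·x = −loads:
  F[0-1] = +3655.7472 N (tension)
  F[0-2] = +1783.5705 N (tension)
  F[1-2] = -5042.9710 N (compression)
  F[1-3] = -886.1568 N (compression)
  F[2-3] = -982.1745 N (compression)
  Rx@0 = -3303.5600 N
  Ry@0 = -3324.7736 N
  Ry@2 = +5401.3836 N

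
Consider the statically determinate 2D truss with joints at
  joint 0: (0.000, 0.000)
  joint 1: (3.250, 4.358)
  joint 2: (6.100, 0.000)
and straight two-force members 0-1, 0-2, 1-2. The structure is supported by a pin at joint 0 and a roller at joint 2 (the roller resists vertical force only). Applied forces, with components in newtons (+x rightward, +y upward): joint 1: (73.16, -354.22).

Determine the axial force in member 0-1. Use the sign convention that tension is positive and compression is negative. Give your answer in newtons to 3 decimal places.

-141.248

N=3 nodes, M=3 members, R=3 reactions → 2N=6, M+R=6
member 0 (0-1): L=5.4364, (cx,cy)=(0.5978,0.8016)
member 1 (0-2): L=6.1000, (cx,cy)=(1.0000,0.0000)
member 2 (1-2): L=5.2072, (cx,cy)=(0.5473,-0.8369)
solve A·x = −loads:
  F[0-1] = -141.2481 N (compression)
  F[0-2] = +157.6009 N (tension)
  F[1-2] = -287.9493 N (compression)
  Rx@0 = -73.1600 N
  Ry@0 = +113.2288 N
  Ry@2 = +240.9912 N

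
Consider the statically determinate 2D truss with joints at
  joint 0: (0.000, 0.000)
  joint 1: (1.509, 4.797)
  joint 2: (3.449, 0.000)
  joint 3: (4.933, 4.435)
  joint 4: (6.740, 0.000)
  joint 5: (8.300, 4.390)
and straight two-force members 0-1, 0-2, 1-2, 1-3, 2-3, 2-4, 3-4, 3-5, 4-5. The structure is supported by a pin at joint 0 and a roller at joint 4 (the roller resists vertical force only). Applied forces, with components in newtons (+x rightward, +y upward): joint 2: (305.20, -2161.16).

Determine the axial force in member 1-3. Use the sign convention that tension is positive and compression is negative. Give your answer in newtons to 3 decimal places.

N=6 nodes, M=9 members, R=3 reactions → 2N=12, M+R=12
member 0 (0-1): L=5.0287, (cx,cy)=(0.3001,0.9539)
member 1 (0-2): L=3.4490, (cx,cy)=(1.0000,0.0000)
member 2 (1-2): L=5.1744, (cx,cy)=(0.3749,-0.9271)
member 3 (1-3): L=3.4431, (cx,cy)=(0.9945,-0.1051)
member 4 (2-3): L=4.6767, (cx,cy)=(0.3173,0.9483)
member 5 (2-4): L=3.2910, (cx,cy)=(1.0000,0.0000)
member 6 (3-4): L=4.7890, (cx,cy)=(0.3773,-0.9261)
member 7 (3-5): L=3.3673, (cx,cy)=(0.9999,-0.0134)
member 8 (4-5): L=4.6589, (cx,cy)=(0.3348,0.9423)
solve A·x = −loads:
  F[0-1] = -1106.2287 N (compression)
  F[0-2] = +637.1513 N (tension)
  F[1-2] = +1228.6689 N (tension)
  F[1-3] = -797.0212 N (compression)
  F[2-3] = +1077.8161 N (tension)
  F[2-4] = +450.5933 N (tension)
  F[3-4] = -1194.1833 N (compression)
  F[3-5] = -0.0000 N (compression)
  F[4-5] = +0.0000 N (tension)
  Rx@0 = -305.2000 N
  Ry@0 = +1055.2489 N
  Ry@4 = +1105.9111 N

-797.021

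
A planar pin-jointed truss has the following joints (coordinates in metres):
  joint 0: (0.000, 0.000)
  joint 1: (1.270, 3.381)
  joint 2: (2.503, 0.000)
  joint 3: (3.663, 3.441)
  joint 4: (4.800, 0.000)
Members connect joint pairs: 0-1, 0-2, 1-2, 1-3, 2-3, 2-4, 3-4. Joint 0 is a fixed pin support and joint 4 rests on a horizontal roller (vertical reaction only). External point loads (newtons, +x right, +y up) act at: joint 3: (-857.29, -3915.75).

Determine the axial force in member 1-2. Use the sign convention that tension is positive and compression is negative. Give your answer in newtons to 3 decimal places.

N=5 nodes, M=7 members, R=3 reactions → 2N=10, M+R=10
member 0 (0-1): L=3.6117, (cx,cy)=(0.3516,0.9361)
member 1 (0-2): L=2.5030, (cx,cy)=(1.0000,0.0000)
member 2 (1-2): L=3.5988, (cx,cy)=(0.3426,-0.9395)
member 3 (1-3): L=2.3938, (cx,cy)=(0.9997,0.0251)
member 4 (2-3): L=3.6313, (cx,cy)=(0.3194,0.9476)
member 5 (2-4): L=2.2970, (cx,cy)=(1.0000,0.0000)
member 6 (3-4): L=3.6240, (cx,cy)=(0.3137,-0.9495)
solve A·x = −loads:
  F[0-1] = -1647.3180 N (compression)
  F[0-2] = -278.0284 N (compression)
  F[1-2] = +1611.2671 N (tension)
  F[1-3] = -1131.6583 N (compression)
  F[2-3] = -1597.4479 N (compression)
  F[2-4] = +784.3142 N (tension)
  F[3-4] = -2499.8602 N (compression)
  Rx@0 = +857.2900 N
  Ry@0 = +1542.1130 N
  Ry@4 = +2373.6370 N

1611.267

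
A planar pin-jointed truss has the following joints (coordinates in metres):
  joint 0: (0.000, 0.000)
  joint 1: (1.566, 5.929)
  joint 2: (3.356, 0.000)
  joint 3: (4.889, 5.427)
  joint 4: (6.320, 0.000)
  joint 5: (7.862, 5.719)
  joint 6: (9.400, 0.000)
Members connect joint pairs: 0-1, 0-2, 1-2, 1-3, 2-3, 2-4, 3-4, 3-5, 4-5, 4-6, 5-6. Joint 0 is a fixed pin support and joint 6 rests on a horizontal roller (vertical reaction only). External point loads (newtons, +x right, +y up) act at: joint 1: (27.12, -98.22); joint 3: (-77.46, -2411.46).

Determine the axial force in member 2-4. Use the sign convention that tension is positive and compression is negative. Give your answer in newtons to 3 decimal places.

N=7 nodes, M=11 members, R=3 reactions → 2N=14, M+R=14
member 0 (0-1): L=6.1323, (cx,cy)=(0.2554,0.9668)
member 1 (0-2): L=3.3560, (cx,cy)=(1.0000,0.0000)
member 2 (1-2): L=6.1933, (cx,cy)=(0.2890,-0.9573)
member 3 (1-3): L=3.3607, (cx,cy)=(0.9888,-0.1494)
member 4 (2-3): L=5.6394, (cx,cy)=(0.2718,0.9623)
member 5 (2-4): L=2.9640, (cx,cy)=(1.0000,0.0000)
member 6 (3-4): L=5.6125, (cx,cy)=(0.2550,-0.9669)
member 7 (3-5): L=2.9873, (cx,cy)=(0.9952,0.0977)
member 8 (4-5): L=5.9232, (cx,cy)=(0.2603,0.9655)
member 9 (4-6): L=3.0800, (cx,cy)=(1.0000,0.0000)
member 10 (5-6): L=5.9222, (cx,cy)=(0.2597,-0.9657)
solve A·x = −loads:
  F[0-1] = -1310.1559 N (compression)
  F[0-2] = +284.2320 N (tension)
  F[1-2] = +1338.7206 N (tension)
  F[1-3] = -757.1050 N (compression)
  F[2-3] = -1331.7372 N (compression)
  F[2-4] = +1033.1693 N (tension)
  F[3-4] = -1355.2921 N (compression)
  F[3-5] = -690.9233 N (compression)
  F[4-5] = +1357.2998 N (tension)
  F[4-6] = +334.2679 N (tension)
  F[5-6] = -1287.1263 N (compression)
  Rx@0 = +50.3400 N
  Ry@0 = +1266.7162 N
  Ry@6 = +1242.9638 N

1033.169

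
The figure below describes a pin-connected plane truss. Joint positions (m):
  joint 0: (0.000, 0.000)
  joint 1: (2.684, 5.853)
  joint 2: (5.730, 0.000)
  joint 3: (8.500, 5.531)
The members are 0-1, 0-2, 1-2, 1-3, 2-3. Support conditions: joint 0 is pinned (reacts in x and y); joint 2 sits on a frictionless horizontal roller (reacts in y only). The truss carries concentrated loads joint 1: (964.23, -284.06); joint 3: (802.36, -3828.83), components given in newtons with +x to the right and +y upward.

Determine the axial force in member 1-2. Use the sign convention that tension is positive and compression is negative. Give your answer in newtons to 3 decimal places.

N=4 nodes, M=5 members, R=3 reactions → 2N=8, M+R=8
member 0 (0-1): L=6.4391, (cx,cy)=(0.4168,0.9090)
member 1 (0-2): L=5.7300, (cx,cy)=(1.0000,0.0000)
member 2 (1-2): L=6.5982, (cx,cy)=(0.4616,-0.8871)
member 3 (1-3): L=5.8249, (cx,cy)=(0.9985,-0.0553)
member 4 (2-3): L=6.1859, (cx,cy)=(0.4478,0.8941)
solve A·x = −loads:
  F[0-1] = +3805.7383 N (tension)
  F[0-2] = +180.2396 N (tension)
  F[1-2] = -4385.1758 N (compression)
  F[1-3] = +2650.5625 N (tension)
  F[2-3] = -4118.2854 N (compression)
  Rx@0 = -1766.5900 N
  Ry@0 = -3459.3549 N
  Ry@2 = +7572.2449 N

-4385.176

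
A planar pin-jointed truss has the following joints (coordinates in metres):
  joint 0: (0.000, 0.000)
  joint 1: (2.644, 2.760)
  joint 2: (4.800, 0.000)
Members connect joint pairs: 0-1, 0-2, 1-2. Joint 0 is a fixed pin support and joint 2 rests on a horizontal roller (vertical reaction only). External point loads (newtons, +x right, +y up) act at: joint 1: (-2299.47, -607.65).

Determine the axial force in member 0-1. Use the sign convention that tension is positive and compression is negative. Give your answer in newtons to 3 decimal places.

N=3 nodes, M=3 members, R=3 reactions → 2N=6, M+R=6
member 0 (0-1): L=3.8221, (cx,cy)=(0.6918,0.7221)
member 1 (0-2): L=4.8000, (cx,cy)=(1.0000,0.0000)
member 2 (1-2): L=3.5023, (cx,cy)=(0.6156,-0.7881)
solve A·x = −loads:
  F[0-1] = -2208.9595 N (compression)
  F[0-2] = -771.3804 N (compression)
  F[1-2] = +1253.0551 N (tension)
  Rx@0 = +2299.4700 N
  Ry@0 = +1595.1314 N
  Ry@2 = -987.4814 N

-2208.959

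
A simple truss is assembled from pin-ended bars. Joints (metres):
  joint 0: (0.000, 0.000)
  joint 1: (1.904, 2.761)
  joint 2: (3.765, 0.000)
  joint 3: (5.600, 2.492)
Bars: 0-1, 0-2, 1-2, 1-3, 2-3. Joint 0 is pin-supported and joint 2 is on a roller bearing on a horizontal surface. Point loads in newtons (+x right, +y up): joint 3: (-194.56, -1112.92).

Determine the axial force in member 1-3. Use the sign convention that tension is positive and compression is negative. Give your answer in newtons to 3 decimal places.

594.726

N=4 nodes, M=5 members, R=3 reactions → 2N=8, M+R=8
member 0 (0-1): L=3.3539, (cx,cy)=(0.5677,0.8232)
member 1 (0-2): L=3.7650, (cx,cy)=(1.0000,0.0000)
member 2 (1-2): L=3.3296, (cx,cy)=(0.5589,-0.8292)
member 3 (1-3): L=3.7058, (cx,cy)=(0.9974,-0.0726)
member 4 (2-3): L=3.0947, (cx,cy)=(0.5929,0.8052)
solve A·x = −loads:
  F[0-1] = +502.4619 N (tension)
  F[0-2] = -479.8101 N (compression)
  F[1-2] = -550.8947 N (compression)
  F[1-3] = +594.7256 N (tension)
  F[2-3] = -1328.4807 N (compression)
  Rx@0 = +194.5600 N
  Ry@0 = -413.6427 N
  Ry@2 = +1526.5627 N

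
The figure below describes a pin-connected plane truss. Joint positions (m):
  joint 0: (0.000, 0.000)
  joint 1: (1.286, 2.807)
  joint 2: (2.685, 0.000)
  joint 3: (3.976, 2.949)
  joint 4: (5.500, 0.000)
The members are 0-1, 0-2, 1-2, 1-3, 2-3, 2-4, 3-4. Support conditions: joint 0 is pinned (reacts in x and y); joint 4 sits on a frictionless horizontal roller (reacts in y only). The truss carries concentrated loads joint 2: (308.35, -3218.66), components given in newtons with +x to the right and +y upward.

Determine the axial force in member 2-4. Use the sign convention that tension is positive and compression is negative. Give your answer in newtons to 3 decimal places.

N=5 nodes, M=7 members, R=3 reactions → 2N=10, M+R=10
member 0 (0-1): L=3.0876, (cx,cy)=(0.4165,0.9091)
member 1 (0-2): L=2.6850, (cx,cy)=(1.0000,0.0000)
member 2 (1-2): L=3.1363, (cx,cy)=(0.4461,-0.8950)
member 3 (1-3): L=2.6937, (cx,cy)=(0.9986,0.0527)
member 4 (2-3): L=3.2192, (cx,cy)=(0.4010,0.9161)
member 5 (2-4): L=2.8150, (cx,cy)=(1.0000,0.0000)
member 6 (3-4): L=3.3195, (cx,cy)=(0.4591,-0.8884)
solve A·x = −loads:
  F[0-1] = -1812.0252 N (compression)
  F[0-2] = +1063.0761 N (tension)
  F[1-2] = +1750.0766 N (tension)
  F[1-3] = -1537.5124 N (compression)
  F[2-3] = +1803.7382 N (tension)
  F[2-4] = +812.0203 N (tension)
  F[3-4] = -1768.7095 N (compression)
  Rx@0 = -308.3500 N
  Ry@0 = +1647.3687 N
  Ry@4 = +1571.2913 N

812.020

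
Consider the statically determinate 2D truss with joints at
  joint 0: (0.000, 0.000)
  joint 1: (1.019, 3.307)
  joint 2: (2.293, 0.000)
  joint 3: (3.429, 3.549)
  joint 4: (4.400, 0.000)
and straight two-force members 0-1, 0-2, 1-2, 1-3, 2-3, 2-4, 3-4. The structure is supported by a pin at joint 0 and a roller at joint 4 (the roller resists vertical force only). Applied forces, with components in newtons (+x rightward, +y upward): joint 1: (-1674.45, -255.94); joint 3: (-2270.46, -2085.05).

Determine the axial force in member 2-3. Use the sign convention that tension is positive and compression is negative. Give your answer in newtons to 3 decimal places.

N=5 nodes, M=7 members, R=3 reactions → 2N=10, M+R=10
member 0 (0-1): L=3.4604, (cx,cy)=(0.2945,0.9557)
member 1 (0-2): L=2.2930, (cx,cy)=(1.0000,0.0000)
member 2 (1-2): L=3.5439, (cx,cy)=(0.3595,-0.9331)
member 3 (1-3): L=2.4221, (cx,cy)=(0.9950,0.0999)
member 4 (2-3): L=3.7264, (cx,cy)=(0.3049,0.9524)
member 5 (2-4): L=2.1070, (cx,cy)=(1.0000,0.0000)
member 6 (3-4): L=3.6794, (cx,cy)=(0.2639,-0.9646)
solve A·x = −loads:
  F[0-1] = -3920.4656 N (compression)
  F[0-2] = -2790.4440 N (compression)
  F[1-2] = +3655.3184 N (tension)
  F[1-3] = -798.0581 N (compression)
  F[2-3] = -3581.4362 N (compression)
  F[2-4] = -384.5814 N (compression)
  F[3-4] = +1457.3041 N (tension)
  Rx@0 = +3944.9100 N
  Ry@0 = +3746.6330 N
  Ry@4 = -1405.6430 N

-3581.436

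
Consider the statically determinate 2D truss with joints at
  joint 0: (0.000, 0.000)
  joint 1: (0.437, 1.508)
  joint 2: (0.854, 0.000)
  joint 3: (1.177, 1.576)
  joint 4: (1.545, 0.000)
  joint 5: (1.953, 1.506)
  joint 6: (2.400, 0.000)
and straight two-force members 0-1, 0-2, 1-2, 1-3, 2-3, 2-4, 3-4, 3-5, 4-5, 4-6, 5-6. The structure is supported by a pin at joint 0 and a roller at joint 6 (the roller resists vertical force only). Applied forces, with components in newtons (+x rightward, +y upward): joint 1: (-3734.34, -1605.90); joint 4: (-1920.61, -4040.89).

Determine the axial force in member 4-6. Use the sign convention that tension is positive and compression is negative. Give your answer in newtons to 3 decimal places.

162.452

N=7 nodes, M=11 members, R=3 reactions → 2N=14, M+R=14
member 0 (0-1): L=1.5700, (cx,cy)=(0.2783,0.9605)
member 1 (0-2): L=0.8540, (cx,cy)=(1.0000,0.0000)
member 2 (1-2): L=1.5646, (cx,cy)=(0.2665,-0.9638)
member 3 (1-3): L=0.7431, (cx,cy)=(0.9958,0.0915)
member 4 (2-3): L=1.6088, (cx,cy)=(0.2008,0.9796)
member 5 (2-4): L=0.6910, (cx,cy)=(1.0000,0.0000)
member 6 (3-4): L=1.6184, (cx,cy)=(0.2274,-0.9738)
member 7 (3-5): L=0.7792, (cx,cy)=(0.9960,-0.0898)
member 8 (4-5): L=1.5603, (cx,cy)=(0.2615,0.9652)
member 9 (4-6): L=0.8550, (cx,cy)=(1.0000,0.0000)
member 10 (5-6): L=1.5709, (cx,cy)=(0.2845,-0.9587)
solve A·x = −loads:
  F[0-1] = -5309.2729 N (compression)
  F[0-2] = -4177.1859 N (compression)
  F[1-2] = +3744.6689 N (tension)
  F[1-3] = +1263.8383 N (tension)
  F[2-3] = -3684.2404 N (compression)
  F[2-4] = -2439.4392 N (compression)
  F[3-4] = +3615.6436 N (tension)
  F[3-5] = -304.5486 N (compression)
  F[4-5] = +538.7027 N (tension)
  F[4-6] = +162.4516 N (tension)
  F[5-6] = -570.9203 N (compression)
  Rx@0 = +5654.9500 N
  Ry@0 = +5099.4697 N
  Ry@6 = +547.3203 N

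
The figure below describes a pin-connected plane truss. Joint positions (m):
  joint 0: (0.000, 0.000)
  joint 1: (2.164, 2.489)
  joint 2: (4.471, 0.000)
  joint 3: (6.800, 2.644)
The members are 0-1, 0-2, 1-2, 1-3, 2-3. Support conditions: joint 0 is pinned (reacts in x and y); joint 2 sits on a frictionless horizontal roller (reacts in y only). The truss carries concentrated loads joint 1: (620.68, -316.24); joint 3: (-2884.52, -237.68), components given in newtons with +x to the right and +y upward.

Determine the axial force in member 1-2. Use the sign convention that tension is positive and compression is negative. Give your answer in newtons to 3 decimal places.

N=4 nodes, M=5 members, R=3 reactions → 2N=8, M+R=8
member 0 (0-1): L=3.2982, (cx,cy)=(0.6561,0.7547)
member 1 (0-2): L=4.4710, (cx,cy)=(1.0000,0.0000)
member 2 (1-2): L=3.3937, (cx,cy)=(0.6798,-0.7334)
member 3 (1-3): L=4.6386, (cx,cy)=(0.9994,0.0334)
member 4 (2-3): L=3.5235, (cx,cy)=(0.6610,0.7504)
solve A·x = −loads:
  F[0-1] = -1854.6736 N (compression)
  F[0-2] = -1046.9540 N (compression)
  F[1-2] = +1351.5569 N (tension)
  F[1-3] = -2757.8728 N (compression)
  F[2-3] = -193.9316 N (compression)
  Rx@0 = +2263.8400 N
  Ry@0 = +1399.6438 N
  Ry@2 = -845.7238 N

1351.557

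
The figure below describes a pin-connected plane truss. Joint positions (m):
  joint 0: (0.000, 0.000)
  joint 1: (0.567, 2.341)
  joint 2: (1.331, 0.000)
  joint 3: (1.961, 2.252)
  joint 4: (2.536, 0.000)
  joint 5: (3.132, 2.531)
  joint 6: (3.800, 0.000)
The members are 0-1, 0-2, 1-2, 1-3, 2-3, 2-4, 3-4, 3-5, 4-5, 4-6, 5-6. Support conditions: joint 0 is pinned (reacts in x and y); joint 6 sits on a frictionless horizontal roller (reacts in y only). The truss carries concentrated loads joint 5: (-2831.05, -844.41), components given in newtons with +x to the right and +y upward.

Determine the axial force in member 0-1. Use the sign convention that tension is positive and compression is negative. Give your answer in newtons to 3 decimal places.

-2092.879

N=7 nodes, M=11 members, R=3 reactions → 2N=14, M+R=14
member 0 (0-1): L=2.4087, (cx,cy)=(0.2354,0.9719)
member 1 (0-2): L=1.3310, (cx,cy)=(1.0000,0.0000)
member 2 (1-2): L=2.4625, (cx,cy)=(0.3103,-0.9507)
member 3 (1-3): L=1.3968, (cx,cy)=(0.9980,-0.0637)
member 4 (2-3): L=2.3385, (cx,cy)=(0.2694,0.9630)
member 5 (2-4): L=1.2050, (cx,cy)=(1.0000,0.0000)
member 6 (3-4): L=2.3242, (cx,cy)=(0.2474,-0.9689)
member 7 (3-5): L=1.2038, (cx,cy)=(0.9728,0.2318)
member 8 (4-5): L=2.6002, (cx,cy)=(0.2292,0.9734)
member 9 (4-6): L=1.2640, (cx,cy)=(1.0000,0.0000)
member 10 (5-6): L=2.6177, (cx,cy)=(0.2552,-0.9669)
solve A·x = −loads:
  F[0-1] = -2092.8786 N (compression)
  F[0-2] = -2338.3905 N (compression)
  F[1-2] = +2218.9706 N (tension)
  F[1-3] = -1183.5043 N (compression)
  F[2-3] = -2190.4639 N (compression)
  F[2-4] = -1059.8223 N (compression)
  F[3-4] = +1568.3653 N (tension)
  F[3-5] = -2219.6688 N (compression)
  F[4-5] = -1561.1770 N (compression)
  F[4-6] = -313.9829 N (compression)
  F[5-6] = +1230.3936 N (tension)
  Rx@0 = +2831.0500 N
  Ry@0 = +2034.0667 N
  Ry@6 = -1189.6567 N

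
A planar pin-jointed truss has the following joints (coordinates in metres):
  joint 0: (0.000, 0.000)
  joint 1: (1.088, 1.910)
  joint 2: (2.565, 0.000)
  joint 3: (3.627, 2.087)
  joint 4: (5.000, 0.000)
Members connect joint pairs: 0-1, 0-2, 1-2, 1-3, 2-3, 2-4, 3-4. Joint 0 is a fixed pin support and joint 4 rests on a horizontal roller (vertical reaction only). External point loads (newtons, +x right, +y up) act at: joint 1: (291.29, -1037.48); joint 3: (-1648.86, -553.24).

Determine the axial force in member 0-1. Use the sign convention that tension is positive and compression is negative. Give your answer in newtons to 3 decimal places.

N=5 nodes, M=7 members, R=3 reactions → 2N=10, M+R=10
member 0 (0-1): L=2.1981, (cx,cy)=(0.4950,0.8689)
member 1 (0-2): L=2.5650, (cx,cy)=(1.0000,0.0000)
member 2 (1-2): L=2.4145, (cx,cy)=(0.6117,-0.7911)
member 3 (1-3): L=2.5452, (cx,cy)=(0.9976,0.0695)
member 4 (2-3): L=2.3417, (cx,cy)=(0.4535,0.8912)
member 5 (2-4): L=2.4350, (cx,cy)=(1.0000,0.0000)
member 6 (3-4): L=2.4981, (cx,cy)=(0.5496,-0.8354)
solve A·x = −loads:
  F[0-1] = -1773.0236 N (compression)
  F[0-2] = -479.9895 N (compression)
  F[1-2] = +505.7391 N (tension)
  F[1-3] = -1481.8341 N (compression)
  F[2-3] = -448.8927 N (compression)
  F[2-4] = +32.9695 N (tension)
  F[3-4] = -59.9871 N (compression)
  Rx@0 = +1357.5700 N
  Ry@0 = +1540.6054 N
  Ry@4 = +50.1146 N

-1773.024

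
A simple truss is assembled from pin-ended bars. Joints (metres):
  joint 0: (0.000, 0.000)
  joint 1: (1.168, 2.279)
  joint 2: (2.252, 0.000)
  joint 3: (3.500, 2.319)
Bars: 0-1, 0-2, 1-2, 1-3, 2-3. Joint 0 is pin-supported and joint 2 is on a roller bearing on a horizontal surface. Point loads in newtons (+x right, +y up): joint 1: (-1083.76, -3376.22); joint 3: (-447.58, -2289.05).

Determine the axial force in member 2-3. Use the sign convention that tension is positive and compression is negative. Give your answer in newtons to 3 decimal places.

-2614.897

N=4 nodes, M=5 members, R=3 reactions → 2N=8, M+R=8
member 0 (0-1): L=2.5609, (cx,cy)=(0.4561,0.8899)
member 1 (0-2): L=2.2520, (cx,cy)=(1.0000,0.0000)
member 2 (1-2): L=2.5237, (cx,cy)=(0.4295,-0.9031)
member 3 (1-3): L=2.3323, (cx,cy)=(0.9999,0.0172)
member 4 (2-3): L=2.6335, (cx,cy)=(0.4739,0.8806)
solve A·x = −loads:
  F[0-1] = -2151.0209 N (compression)
  F[0-2] = -550.2709 N (compression)
  F[1-2] = -1603.8754 N (compression)
  F[1-3] = +791.7257 N (tension)
  F[2-3] = -2614.8971 N (compression)
  Rx@0 = +1531.3400 N
  Ry@0 = +1914.2607 N
  Ry@2 = +3751.0093 N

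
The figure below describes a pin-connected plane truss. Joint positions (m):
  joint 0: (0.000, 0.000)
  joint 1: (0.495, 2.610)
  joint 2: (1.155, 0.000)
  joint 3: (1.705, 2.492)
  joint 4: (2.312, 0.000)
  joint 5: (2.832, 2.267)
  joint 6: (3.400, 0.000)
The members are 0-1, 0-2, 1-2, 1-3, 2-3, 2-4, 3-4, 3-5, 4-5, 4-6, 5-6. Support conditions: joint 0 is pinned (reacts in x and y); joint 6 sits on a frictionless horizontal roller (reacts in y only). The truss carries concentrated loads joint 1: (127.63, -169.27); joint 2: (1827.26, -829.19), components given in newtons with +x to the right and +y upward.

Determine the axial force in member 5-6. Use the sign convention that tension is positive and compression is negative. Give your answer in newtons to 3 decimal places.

-416.796

N=7 nodes, M=11 members, R=3 reactions → 2N=14, M+R=14
member 0 (0-1): L=2.6565, (cx,cy)=(0.1863,0.9825)
member 1 (0-2): L=1.1550, (cx,cy)=(1.0000,0.0000)
member 2 (1-2): L=2.6922, (cx,cy)=(0.2452,-0.9695)
member 3 (1-3): L=1.2157, (cx,cy)=(0.9953,-0.0971)
member 4 (2-3): L=2.5520, (cx,cy)=(0.2155,0.9765)
member 5 (2-4): L=1.1570, (cx,cy)=(1.0000,0.0000)
member 6 (3-4): L=2.5649, (cx,cy)=(0.2367,-0.9716)
member 7 (3-5): L=1.1492, (cx,cy)=(0.9806,-0.1958)
member 8 (4-5): L=2.3259, (cx,cy)=(0.2236,0.9747)
member 9 (4-6): L=1.0880, (cx,cy)=(1.0000,0.0000)
member 10 (5-6): L=2.3371, (cx,cy)=(0.2430,-0.9700)
solve A·x = −loads:
  F[0-1] = -604.7521 N (compression)
  F[0-2] = +2067.5757 N (tension)
  F[1-2] = +474.1308 N (tension)
  F[1-3] = -358.2435 N (compression)
  F[2-3] = +378.4211 N (tension)
  F[2-4] = +274.9949 N (tension)
  F[3-4] = -377.9953 N (compression)
  F[3-5] = -189.2000 N (compression)
  F[4-5] = +376.7950 N (tension)
  F[4-6] = +101.2977 N (tension)
  F[5-6] = -416.7962 N (compression)
  Rx@0 = -1954.8900 N
  Ry@0 = +594.1608 N
  Ry@6 = +404.2992 N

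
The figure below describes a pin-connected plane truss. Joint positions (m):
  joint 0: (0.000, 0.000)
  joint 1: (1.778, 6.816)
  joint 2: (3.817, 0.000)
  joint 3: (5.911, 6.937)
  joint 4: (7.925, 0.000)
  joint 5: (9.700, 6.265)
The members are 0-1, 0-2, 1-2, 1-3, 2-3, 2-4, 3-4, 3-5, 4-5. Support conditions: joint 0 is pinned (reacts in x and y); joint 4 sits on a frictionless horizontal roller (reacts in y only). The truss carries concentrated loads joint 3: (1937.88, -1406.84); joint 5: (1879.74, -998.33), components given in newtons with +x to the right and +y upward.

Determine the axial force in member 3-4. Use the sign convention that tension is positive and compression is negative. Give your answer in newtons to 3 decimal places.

-5019.449

N=6 nodes, M=9 members, R=3 reactions → 2N=12, M+R=12
member 0 (0-1): L=7.0441, (cx,cy)=(0.2524,0.9676)
member 1 (0-2): L=3.8170, (cx,cy)=(1.0000,0.0000)
member 2 (1-2): L=7.1144, (cx,cy)=(0.2866,-0.9581)
member 3 (1-3): L=4.1348, (cx,cy)=(0.9996,0.0293)
member 4 (2-3): L=7.2462, (cx,cy)=(0.2890,0.9573)
member 5 (2-4): L=4.1080, (cx,cy)=(1.0000,0.0000)
member 6 (3-4): L=7.2234, (cx,cy)=(0.2788,-0.9603)
member 7 (3-5): L=3.8481, (cx,cy)=(0.9846,-0.1746)
member 8 (4-5): L=6.5116, (cx,cy)=(0.2726,0.9621)
solve A·x = −loads:
  F[0-1] = +3150.3747 N (tension)
  F[0-2] = +3022.4328 N (tension)
  F[1-2] = -3130.1301 N (compression)
  F[1-3] = +1693.0071 N (tension)
  F[2-3] = +3132.4694 N (tension)
  F[2-4] = +1220.1147 N (tension)
  F[3-4] = -5019.4488 N (compression)
  F[3-5] = +2091.2535 N (tension)
  F[4-5] = -658.0543 N (compression)
  Rx@0 = -3817.6200 N
  Ry@0 = -3048.3665 N
  Ry@4 = +5453.5365 N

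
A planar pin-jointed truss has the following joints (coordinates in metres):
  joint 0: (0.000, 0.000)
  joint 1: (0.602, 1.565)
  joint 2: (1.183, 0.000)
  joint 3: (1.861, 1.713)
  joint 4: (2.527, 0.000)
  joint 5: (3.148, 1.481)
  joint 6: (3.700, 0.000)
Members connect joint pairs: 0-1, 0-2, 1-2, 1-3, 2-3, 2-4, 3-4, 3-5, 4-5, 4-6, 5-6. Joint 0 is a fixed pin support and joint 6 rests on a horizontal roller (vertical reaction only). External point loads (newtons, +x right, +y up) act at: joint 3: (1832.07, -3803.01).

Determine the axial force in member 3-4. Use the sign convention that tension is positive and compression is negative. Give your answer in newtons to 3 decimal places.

N=7 nodes, M=11 members, R=3 reactions → 2N=14, M+R=14
member 0 (0-1): L=1.6768, (cx,cy)=(0.3590,0.9333)
member 1 (0-2): L=1.1830, (cx,cy)=(1.0000,0.0000)
member 2 (1-2): L=1.6694, (cx,cy)=(0.3480,-0.9375)
member 3 (1-3): L=1.2677, (cx,cy)=(0.9932,0.1167)
member 4 (2-3): L=1.8423, (cx,cy)=(0.3680,0.9298)
member 5 (2-4): L=1.3440, (cx,cy)=(1.0000,0.0000)
member 6 (3-4): L=1.8379, (cx,cy)=(0.3624,-0.9320)
member 7 (3-5): L=1.3077, (cx,cy)=(0.9841,-0.1774)
member 8 (4-5): L=1.6059, (cx,cy)=(0.3867,0.9222)
member 9 (4-6): L=1.1730, (cx,cy)=(1.0000,0.0000)
member 10 (5-6): L=1.5805, (cx,cy)=(0.3493,-0.9370)
solve A·x = −loads:
  F[0-1] = -1116.4321 N (compression)
  F[0-2] = +2232.8904 N (tension)
  F[1-2] = +1016.8521 N (tension)
  F[1-3] = -759.9184 N (compression)
  F[2-3] = -1025.2322 N (compression)
  F[2-4] = +2964.0967 N (tension)
  F[3-4] = -2569.1187 N (compression)
  F[3-5] = -2065.9010 N (compression)
  F[4-5] = +2596.4940 N (tension)
  F[4-6] = +1029.0868 N (tension)
  F[5-6] = -2946.5568 N (compression)
  Rx@0 = -1832.0700 N
  Ry@0 = +1041.9999 N
  Ry@6 = +2761.0101 N

-2569.119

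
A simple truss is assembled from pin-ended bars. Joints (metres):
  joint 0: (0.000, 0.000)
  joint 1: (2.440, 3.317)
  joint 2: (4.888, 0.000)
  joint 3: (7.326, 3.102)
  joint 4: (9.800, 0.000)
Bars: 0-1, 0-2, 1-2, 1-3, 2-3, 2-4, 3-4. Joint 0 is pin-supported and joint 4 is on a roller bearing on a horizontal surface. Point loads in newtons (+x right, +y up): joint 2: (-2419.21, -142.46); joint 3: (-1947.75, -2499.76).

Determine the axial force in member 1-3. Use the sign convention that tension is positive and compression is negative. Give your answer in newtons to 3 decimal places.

-2010.874

N=5 nodes, M=7 members, R=3 reactions → 2N=10, M+R=10
member 0 (0-1): L=4.1178, (cx,cy)=(0.5926,0.8055)
member 1 (0-2): L=4.8880, (cx,cy)=(1.0000,0.0000)
member 2 (1-2): L=4.1225, (cx,cy)=(0.5938,-0.8046)
member 3 (1-3): L=4.8907, (cx,cy)=(0.9990,-0.0440)
member 4 (2-3): L=3.9454, (cx,cy)=(0.6179,0.7862)
member 5 (2-4): L=4.9120, (cx,cy)=(1.0000,0.0000)
member 6 (3-4): L=3.9678, (cx,cy)=(0.6235,-0.7818)
solve A·x = −loads:
  F[0-1] = -1637.4139 N (compression)
  F[0-2] = -3396.7060 N (compression)
  F[1-2] = +1749.1679 N (tension)
  F[1-3] = -2010.8735 N (compression)
  F[2-3] = -1608.8519 N (compression)
  F[2-4] = +1055.3430 N (tension)
  F[3-4] = -1692.5394 N (compression)
  Rx@0 = +4366.9600 N
  Ry@0 = +1318.9888 N
  Ry@4 = +1323.2312 N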